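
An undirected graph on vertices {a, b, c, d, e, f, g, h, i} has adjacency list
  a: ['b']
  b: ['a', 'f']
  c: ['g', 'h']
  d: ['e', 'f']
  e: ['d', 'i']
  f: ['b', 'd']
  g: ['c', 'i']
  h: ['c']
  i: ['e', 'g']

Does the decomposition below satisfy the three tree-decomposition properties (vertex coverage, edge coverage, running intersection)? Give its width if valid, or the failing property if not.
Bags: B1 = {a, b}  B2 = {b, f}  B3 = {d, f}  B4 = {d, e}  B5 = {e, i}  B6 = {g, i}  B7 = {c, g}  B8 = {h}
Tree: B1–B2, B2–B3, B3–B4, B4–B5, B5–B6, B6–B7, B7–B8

No — edge (c,h) lies in no bag.

A tree decomposition must satisfy three properties: every vertex lies in some bag; for every edge, both endpoints lie together in some bag; and for every vertex, the bags containing it form a connected subtree. Here edge (c,h) lies in no bag, so the decomposition is invalid.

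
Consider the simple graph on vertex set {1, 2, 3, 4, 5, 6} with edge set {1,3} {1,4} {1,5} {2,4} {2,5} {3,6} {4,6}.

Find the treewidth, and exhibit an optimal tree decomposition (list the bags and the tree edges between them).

Treewidth 2.
Bags: B1 = {1, 2, 5}  B2 = {1, 2, 4}  B3 = {1, 3, 4}  B4 = {3, 4, 6}
Tree: B1–B2, B2–B3, B3–B4

Each bag holds 3 vertices, so the decomposition has width 2, which upper-bounds the treewidth. For the lower bound, G contains the cycle 5–2–4–1–5, so G is not a forest; only forests have treewidth ≤ 1, hence tw(G) ≥ 2. Combining the bounds, tw(G) = 2.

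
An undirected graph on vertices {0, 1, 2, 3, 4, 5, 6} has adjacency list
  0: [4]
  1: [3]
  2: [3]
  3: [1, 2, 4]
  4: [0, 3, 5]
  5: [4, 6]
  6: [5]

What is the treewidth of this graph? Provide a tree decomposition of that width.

Treewidth 1.
One optimal decomposition is:
Bags: B1 = {5, 6}  B2 = {4, 5}  B3 = {3, 4}  B4 = {2, 3}  B5 = {1, 3}  B6 = {0, 4}
Tree: B1–B2, B2–B3, B3–B4, B4–B5, B2–B6

Each bag holds 2 vertices, so the decomposition has width 1, which upper-bounds the treewidth. Since G has at least one edge (e.g. 5–6), it is not an edgeless graph, so tw(G) ≥ 1. The upper and lower bounds meet at 1, so that is the treewidth.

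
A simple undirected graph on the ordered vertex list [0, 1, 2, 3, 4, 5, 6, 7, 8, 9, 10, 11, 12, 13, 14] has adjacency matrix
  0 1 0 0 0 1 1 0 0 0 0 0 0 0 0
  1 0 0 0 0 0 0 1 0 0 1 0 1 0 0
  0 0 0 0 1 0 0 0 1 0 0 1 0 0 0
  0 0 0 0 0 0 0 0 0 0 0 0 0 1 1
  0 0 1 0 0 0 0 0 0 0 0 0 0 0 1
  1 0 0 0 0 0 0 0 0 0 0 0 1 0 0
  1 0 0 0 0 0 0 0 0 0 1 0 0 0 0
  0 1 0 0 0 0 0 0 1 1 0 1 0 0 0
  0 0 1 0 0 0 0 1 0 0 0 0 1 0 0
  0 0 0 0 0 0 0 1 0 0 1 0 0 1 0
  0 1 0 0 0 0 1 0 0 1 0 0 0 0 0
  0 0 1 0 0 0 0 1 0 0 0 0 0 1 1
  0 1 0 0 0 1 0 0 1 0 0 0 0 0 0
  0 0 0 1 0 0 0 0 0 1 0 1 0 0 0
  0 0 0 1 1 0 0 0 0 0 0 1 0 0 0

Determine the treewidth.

3

A width-3 tree decomposition is:
Bags: B1 = {0, 5, 6, 10}  B2 = {0, 1, 5, 10}  B3 = {1, 5, 10, 12}  B4 = {1, 9, 10, 12}  B5 = {1, 7, 9, 12}  B6 = {7, 8, 9, 12}  B7 = {7, 8, 9, 13}  B8 = {7, 8, 11, 13}  B9 = {2, 8, 11, 13}  B10 = {2, 3, 11, 13}  B11 = {2, 3, 11, 14}  B12 = {2, 3, 4, 14}
Tree: B1–B2, B2–B3, B3–B4, B4–B5, B5–B6, B6–B7, B7–B8, B8–B9, B9–B10, B10–B11, B11–B12
The largest bag has 4 vertices, giving width 3; this decomposition certifies tw(G) ≤ 3. For the lower bound: the 4 vertex sets {0,5,6}, {10}, {1}, {7,8,9,12} are disjoint, each induces a connected subgraph, and every pair is joined by at least one edge of G. Contracting each set to a single vertex therefore yields K_{4} as a minor, and since treewidth is minor-monotone, tw(G) ≥ tw(K_{4}) = 3. Therefore the treewidth is 3.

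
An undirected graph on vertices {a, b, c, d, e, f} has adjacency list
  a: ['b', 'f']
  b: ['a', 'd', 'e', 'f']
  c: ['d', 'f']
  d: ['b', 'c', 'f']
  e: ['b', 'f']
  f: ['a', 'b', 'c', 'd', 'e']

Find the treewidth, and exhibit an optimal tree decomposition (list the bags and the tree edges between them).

Treewidth 2.
Bags: B1 = {a, b, f}  B2 = {b, d, f}  B3 = {c, d, f}  B4 = {b, e, f}
Tree: B1–B2, B2–B3, B2–B4

Each bag holds 3 vertices, so the decomposition has width 2, which upper-bounds the treewidth. For the lower bound, the 3 vertices {c, d, f} are pairwise adjacent, and any tree decomposition puts a clique entirely inside one bag — forcing width ≥ 2. Hence tw(G) = 2 exactly.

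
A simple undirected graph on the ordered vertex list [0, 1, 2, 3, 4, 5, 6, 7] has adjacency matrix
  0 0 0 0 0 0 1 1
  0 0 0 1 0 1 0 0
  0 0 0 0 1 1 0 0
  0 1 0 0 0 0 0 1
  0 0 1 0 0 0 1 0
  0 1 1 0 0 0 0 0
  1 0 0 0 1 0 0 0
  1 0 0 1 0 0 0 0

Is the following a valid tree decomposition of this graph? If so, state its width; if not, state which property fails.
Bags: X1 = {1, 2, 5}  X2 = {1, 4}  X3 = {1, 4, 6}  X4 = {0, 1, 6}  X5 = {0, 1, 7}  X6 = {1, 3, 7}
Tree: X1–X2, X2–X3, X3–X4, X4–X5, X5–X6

No — edge (2,4) lies in no bag.

A tree decomposition must satisfy three properties: every vertex lies in some bag; for every edge, both endpoints lie together in some bag; and for every vertex, the bags containing it form a connected subtree. Here edge (2,4) lies in no bag, so the decomposition is invalid.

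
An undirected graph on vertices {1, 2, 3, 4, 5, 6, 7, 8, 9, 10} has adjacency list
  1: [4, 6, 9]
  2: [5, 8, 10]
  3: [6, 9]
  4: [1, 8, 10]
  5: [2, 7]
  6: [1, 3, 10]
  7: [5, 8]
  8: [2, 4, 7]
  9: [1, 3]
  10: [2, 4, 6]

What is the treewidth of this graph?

A width-2 tree decomposition is:
Bags: B1 = {5, 7, 8}  B2 = {2, 5, 8}  B3 = {2, 4, 8}  B4 = {2, 4, 10}  B5 = {1, 4, 10}  B6 = {1, 6, 10}  B7 = {1, 6, 9}  B8 = {3, 6, 9}
Tree: B1–B2, B2–B3, B3–B4, B4–B5, B5–B6, B6–B7, B7–B8
The largest bag has 3 vertices, giving width 2; this decomposition certifies tw(G) ≤ 2. The edges 7–5–2–8–7 form a cycle, so G is not a tree and its treewidth is at least 2. Therefore the treewidth is 2.

2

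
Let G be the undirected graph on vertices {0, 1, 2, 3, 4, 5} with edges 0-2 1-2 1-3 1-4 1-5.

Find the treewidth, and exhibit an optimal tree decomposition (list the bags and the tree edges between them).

Treewidth 1.
One optimal decomposition is:
Bags: B1 = {1, 5}  B2 = {1, 3}  B3 = {1, 2}  B4 = {1, 4}  B5 = {0, 2}
Tree: B1–B2, B2–B3, B2–B4, B3–B5

Every bag has size at most 2, so the width is 2 − 1 = 1 and tw(G) ≤ 1. G has an edge, so its treewidth is at least 1. The upper and lower bounds meet at 1, so that is the treewidth.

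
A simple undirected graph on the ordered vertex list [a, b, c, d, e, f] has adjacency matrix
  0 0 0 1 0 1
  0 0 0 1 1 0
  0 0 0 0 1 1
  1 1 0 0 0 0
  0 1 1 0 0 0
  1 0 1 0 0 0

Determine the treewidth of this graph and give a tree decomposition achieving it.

Treewidth 2.
One such decomposition:
Bags: B1 = {a, d, f}  B2 = {c, d, f}  B3 = {c, d, e}  B4 = {b, d, e}
Tree: B1–B2, B2–B3, B3–B4

Each bag holds 3 vertices, so the decomposition has width 2, which upper-bounds the treewidth. Since d–a–f–c–e–b–d is a cycle in G, G is not acyclic. Forests are exactly the graphs of treewidth ≤ 1, so tw(G) ≥ 2. Therefore the treewidth is 2.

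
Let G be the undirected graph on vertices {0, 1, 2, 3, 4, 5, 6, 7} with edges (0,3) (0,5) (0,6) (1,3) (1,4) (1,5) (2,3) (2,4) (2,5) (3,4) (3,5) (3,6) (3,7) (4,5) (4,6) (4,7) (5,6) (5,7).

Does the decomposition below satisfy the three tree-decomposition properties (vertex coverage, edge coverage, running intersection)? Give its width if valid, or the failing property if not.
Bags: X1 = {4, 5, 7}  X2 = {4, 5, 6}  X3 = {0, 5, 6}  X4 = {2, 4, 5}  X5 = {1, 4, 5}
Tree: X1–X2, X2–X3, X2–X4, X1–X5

No — vertex 3 appears in no bag.

A tree decomposition must satisfy three properties: every vertex lies in some bag; for every edge, both endpoints lie together in some bag; and for every vertex, the bags containing it form a connected subtree. Here vertex 3 appears in no bag, so the decomposition is invalid.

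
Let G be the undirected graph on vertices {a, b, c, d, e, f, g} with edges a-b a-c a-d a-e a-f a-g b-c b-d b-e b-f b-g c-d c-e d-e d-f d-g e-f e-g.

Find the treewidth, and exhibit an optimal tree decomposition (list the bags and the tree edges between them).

Treewidth 4.
One optimal decomposition is:
Bags: B1 = {a, b, d, e, f}  B2 = {a, b, d, e, g}  B3 = {a, b, c, d, e}
Tree: B1–B2, B2–B3

The largest bag has 5 vertices, giving width 4; this decomposition certifies tw(G) ≤ 4. Conversely, {a, b, d, e, g} is a clique of size 5, and the vertices of any clique must share a bag in every tree decomposition; so some bag has ≥ 5 vertices and tw(G) ≥ 4. Therefore the treewidth is 4.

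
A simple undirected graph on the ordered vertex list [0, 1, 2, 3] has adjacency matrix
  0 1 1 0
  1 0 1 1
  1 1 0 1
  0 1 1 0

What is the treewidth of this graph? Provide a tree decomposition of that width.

The largest bag has 3 vertices, giving width 2; this decomposition certifies tw(G) ≤ 2. On the other hand G contains the 3-clique {0, 1, 2}. A clique must lie in a single bag of any decomposition, so no decomposition can have width below 2. Therefore the treewidth is 2.

Treewidth 2.
One optimal decomposition is:
Bags: B1 = {0, 1, 2}  B2 = {1, 2, 3}
Tree: B1–B2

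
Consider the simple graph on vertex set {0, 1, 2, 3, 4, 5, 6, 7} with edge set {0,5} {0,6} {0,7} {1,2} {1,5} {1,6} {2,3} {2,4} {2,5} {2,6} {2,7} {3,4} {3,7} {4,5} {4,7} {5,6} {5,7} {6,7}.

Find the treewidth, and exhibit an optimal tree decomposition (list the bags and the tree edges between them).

Treewidth 3.
One such decomposition:
Bags: B1 = {0, 5, 6, 7}  B2 = {2, 5, 6, 7}  B3 = {2, 4, 5, 7}  B4 = {1, 2, 5, 6}  B5 = {2, 3, 4, 7}
Tree: B1–B2, B2–B3, B2–B4, B3–B5

The largest bag has 4 vertices, giving width 3; this decomposition certifies tw(G) ≤ 3. On the other hand G contains the 4-clique {0, 5, 6, 7}. A clique must lie in a single bag of any decomposition, so no decomposition can have width below 3. The upper and lower bounds meet at 3, so that is the treewidth.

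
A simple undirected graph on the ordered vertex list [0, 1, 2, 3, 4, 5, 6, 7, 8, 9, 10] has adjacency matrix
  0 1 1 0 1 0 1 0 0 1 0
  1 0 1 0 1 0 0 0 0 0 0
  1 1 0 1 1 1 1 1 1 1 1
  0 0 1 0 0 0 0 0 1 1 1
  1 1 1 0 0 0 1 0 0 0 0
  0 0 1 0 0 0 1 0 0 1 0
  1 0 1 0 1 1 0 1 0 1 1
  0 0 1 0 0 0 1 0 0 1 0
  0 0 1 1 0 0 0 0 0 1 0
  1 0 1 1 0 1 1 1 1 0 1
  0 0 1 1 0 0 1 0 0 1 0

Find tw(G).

A width-3 tree decomposition is:
Bags: B1 = {2, 6, 9, 10}  B2 = {0, 2, 6, 9}  B3 = {2, 3, 9, 10}  B4 = {2, 6, 7, 9}  B5 = {0, 2, 4, 6}  B6 = {0, 1, 2, 4}  B7 = {2, 5, 6, 9}  B8 = {2, 3, 8, 9}
Tree: B1–B2, B1–B3, B1–B4, B2–B5, B5–B6, B4–B7, B3–B8
The largest bag has 4 vertices, giving width 3; this decomposition certifies tw(G) ≤ 3. On the other hand G contains the 4-clique {0, 1, 2, 4}. A clique must lie in a single bag of any decomposition, so no decomposition can have width below 3. Combining the bounds, tw(G) = 3.

3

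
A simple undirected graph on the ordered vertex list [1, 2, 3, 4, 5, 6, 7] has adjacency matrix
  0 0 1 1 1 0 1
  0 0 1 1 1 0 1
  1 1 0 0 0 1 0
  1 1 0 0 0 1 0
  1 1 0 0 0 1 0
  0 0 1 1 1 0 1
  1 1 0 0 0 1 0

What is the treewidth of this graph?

3

A width-3 tree decomposition is:
Bags: B1 = {1, 2, 5, 6}  B2 = {1, 2, 4, 6}  B3 = {1, 2, 6, 7}  B4 = {1, 2, 3, 6}
Tree: B1–B2, B2–B3, B3–B4
Every bag has size at most 4, so the width is 4 − 1 = 3 and tw(G) ≤ 3. For the lower bound: the 4 vertex sets {2,5}, {4,6}, {1}, {7} are disjoint, each induces a connected subgraph, and every pair is joined by at least one edge of G. Contracting each set to a single vertex therefore yields K_{4} as a minor, and since treewidth is minor-monotone, tw(G) ≥ tw(K_{4}) = 3. Therefore the treewidth is 3.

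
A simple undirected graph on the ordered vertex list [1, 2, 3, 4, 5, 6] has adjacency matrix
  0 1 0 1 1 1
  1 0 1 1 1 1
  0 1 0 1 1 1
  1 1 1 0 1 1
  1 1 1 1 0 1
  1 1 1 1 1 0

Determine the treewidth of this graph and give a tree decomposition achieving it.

Treewidth 4.
Bags: B1 = {1, 2, 4, 5, 6}  B2 = {2, 3, 4, 5, 6}
Tree: B1–B2

Every bag has size at most 5, so the width is 5 − 1 = 4 and tw(G) ≤ 4. For the lower bound, the 5 vertices {1, 2, 4, 5, 6} are pairwise adjacent, and any tree decomposition puts a clique entirely inside one bag — forcing width ≥ 4. Hence tw(G) = 4 exactly.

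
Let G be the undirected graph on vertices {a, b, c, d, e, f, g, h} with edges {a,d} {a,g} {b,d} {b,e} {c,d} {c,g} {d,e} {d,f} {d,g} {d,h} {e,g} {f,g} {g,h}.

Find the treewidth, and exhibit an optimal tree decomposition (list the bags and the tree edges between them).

Treewidth 2.
Bags: B1 = {d, e, g}  B2 = {c, d, g}  B3 = {d, g, h}  B4 = {b, d, e}  B5 = {a, d, g}  B6 = {d, f, g}
Tree: B1–B2, B1–B3, B1–B4, B3–B5, B2–B6

Each bag holds 3 vertices, so the decomposition has width 2, which upper-bounds the treewidth. Conversely, {d, f, g} is a clique of size 3, and the vertices of any clique must share a bag in every tree decomposition; so some bag has ≥ 3 vertices and tw(G) ≥ 2. Therefore the treewidth is 2.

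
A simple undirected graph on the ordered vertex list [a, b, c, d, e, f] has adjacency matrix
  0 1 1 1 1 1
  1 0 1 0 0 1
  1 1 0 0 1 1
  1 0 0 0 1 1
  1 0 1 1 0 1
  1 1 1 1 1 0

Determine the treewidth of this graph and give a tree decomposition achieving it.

Treewidth 3.
One optimal decomposition is:
Bags: B1 = {a, c, e, f}  B2 = {a, d, e, f}  B3 = {a, b, c, f}
Tree: B1–B2, B1–B3

The largest bag has 4 vertices, giving width 3; this decomposition certifies tw(G) ≤ 3. For the lower bound, the 4 vertices {a, d, e, f} are pairwise adjacent, and any tree decomposition puts a clique entirely inside one bag — forcing width ≥ 3. The upper and lower bounds meet at 3, so that is the treewidth.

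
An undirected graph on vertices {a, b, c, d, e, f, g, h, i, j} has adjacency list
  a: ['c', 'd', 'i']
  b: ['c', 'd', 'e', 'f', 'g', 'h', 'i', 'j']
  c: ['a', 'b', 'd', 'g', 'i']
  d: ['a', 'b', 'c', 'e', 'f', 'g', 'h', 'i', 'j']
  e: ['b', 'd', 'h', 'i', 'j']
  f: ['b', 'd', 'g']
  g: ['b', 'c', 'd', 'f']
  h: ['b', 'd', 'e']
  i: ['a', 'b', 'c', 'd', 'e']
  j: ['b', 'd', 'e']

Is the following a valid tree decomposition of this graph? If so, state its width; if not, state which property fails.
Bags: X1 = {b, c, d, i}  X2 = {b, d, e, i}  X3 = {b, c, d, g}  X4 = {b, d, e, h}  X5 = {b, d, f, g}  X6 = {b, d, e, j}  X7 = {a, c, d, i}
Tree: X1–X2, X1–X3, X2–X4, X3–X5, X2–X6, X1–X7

Yes; width 3.

Checking the three conditions: (i) the bags cover all of {a, b, c, d, e, f, g, h, i, j}; (ii) for each edge, some bag contains both endpoints; (iii) the bags containing any fixed vertex form a subtree. All hold, so the decomposition is valid with width 4 − 1 = 3.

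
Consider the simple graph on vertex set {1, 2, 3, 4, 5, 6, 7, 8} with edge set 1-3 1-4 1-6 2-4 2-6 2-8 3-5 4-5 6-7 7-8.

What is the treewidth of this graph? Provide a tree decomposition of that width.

Treewidth 2.
One optimal decomposition is:
Bags: B1 = {2, 7, 8}  B2 = {2, 6, 7}  B3 = {2, 4, 6}  B4 = {1, 4, 6}  B5 = {1, 4, 5}  B6 = {1, 3, 5}
Tree: B1–B2, B2–B3, B3–B4, B4–B5, B5–B6

Every bag has size at most 3, so the width is 3 − 1 = 2 and tw(G) ≤ 2. Since 8–7–6–2–8 is a cycle in G, G is not acyclic. Forests are exactly the graphs of treewidth ≤ 1, so tw(G) ≥ 2. Combining the bounds, tw(G) = 2.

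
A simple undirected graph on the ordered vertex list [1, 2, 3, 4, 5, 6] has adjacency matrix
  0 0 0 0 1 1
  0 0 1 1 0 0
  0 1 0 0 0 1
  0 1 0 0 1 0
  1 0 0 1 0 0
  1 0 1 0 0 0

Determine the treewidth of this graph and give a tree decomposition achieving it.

Treewidth 2.
One such decomposition:
Bags: B1 = {2, 3, 4}  B2 = {3, 4, 5}  B3 = {1, 3, 5}  B4 = {1, 3, 6}
Tree: B1–B2, B2–B3, B3–B4

Every bag has size at most 3, so the width is 3 − 1 = 2 and tw(G) ≤ 2. For the lower bound, G contains the cycle 3–2–4–5–1–6–3, so G is not a forest; only forests have treewidth ≤ 1, hence tw(G) ≥ 2. Combining the bounds, tw(G) = 2.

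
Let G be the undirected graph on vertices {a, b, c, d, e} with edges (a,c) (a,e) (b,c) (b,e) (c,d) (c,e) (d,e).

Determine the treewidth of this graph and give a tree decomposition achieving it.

The largest bag has 3 vertices, giving width 2; this decomposition certifies tw(G) ≤ 2. On the other hand G contains the 3-clique {c, d, e}. A clique must lie in a single bag of any decomposition, so no decomposition can have width below 2. The upper and lower bounds meet at 2, so that is the treewidth.

Treewidth 2.
One optimal decomposition is:
Bags: B1 = {b, c, e}  B2 = {a, c, e}  B3 = {c, d, e}
Tree: B1–B2, B1–B3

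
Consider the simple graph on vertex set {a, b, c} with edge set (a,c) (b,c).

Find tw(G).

A width-1 tree decomposition is:
Bags: B1 = {a, c}  B2 = {b, c}
Tree: B1–B2
Every bag has size at most 2, so the width is 2 − 1 = 1 and tw(G) ≤ 1. Since G has at least one edge (e.g. c–a), it is not an edgeless graph, so tw(G) ≥ 1. The upper and lower bounds meet at 1, so that is the treewidth.

1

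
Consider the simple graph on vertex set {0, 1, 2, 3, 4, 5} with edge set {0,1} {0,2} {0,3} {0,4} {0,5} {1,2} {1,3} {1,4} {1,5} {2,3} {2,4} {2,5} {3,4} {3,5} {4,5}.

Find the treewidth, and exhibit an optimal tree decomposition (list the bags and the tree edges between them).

Treewidth 5.
One such decomposition:
Bags: B1 = {0, 1, 2, 3, 4, 5}
Tree: (single bag)

A single bag containing all 6 vertices is trivially a valid decomposition of width 5. On the other hand G contains the 6-clique {0, 1, 2, 3, 4, 5}. A clique must lie in a single bag of any decomposition, so no decomposition can have width below 5. Hence tw(G) = 5 exactly.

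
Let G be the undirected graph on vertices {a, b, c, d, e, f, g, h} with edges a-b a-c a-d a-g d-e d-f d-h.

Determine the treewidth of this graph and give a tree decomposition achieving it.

Treewidth 1.
Bags: B1 = {a, d}  B2 = {d, e}  B3 = {a, g}  B4 = {a, c}  B5 = {d, h}  B6 = {a, b}  B7 = {d, f}
Tree: B1–B2, B1–B3, B1–B4, B2–B5, B1–B6, B2–B7

Every bag has size at most 2, so the width is 2 − 1 = 1 and tw(G) ≤ 1. Any graph with an edge has treewidth ≥ 1, and G has the edge a–d. Therefore the treewidth is 1.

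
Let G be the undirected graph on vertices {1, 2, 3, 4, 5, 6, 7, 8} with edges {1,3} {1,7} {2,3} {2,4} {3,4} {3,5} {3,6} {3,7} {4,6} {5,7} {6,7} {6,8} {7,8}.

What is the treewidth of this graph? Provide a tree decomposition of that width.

The largest bag has 3 vertices, giving width 2; this decomposition certifies tw(G) ≤ 2. For the lower bound, the 3 vertices {6, 7, 8} are pairwise adjacent, and any tree decomposition puts a clique entirely inside one bag — forcing width ≥ 2. The upper and lower bounds meet at 2, so that is the treewidth.

Treewidth 2.
Bags: B1 = {6, 7, 8}  B2 = {3, 6, 7}  B3 = {3, 5, 7}  B4 = {3, 4, 6}  B5 = {2, 3, 4}  B6 = {1, 3, 7}
Tree: B1–B2, B2–B3, B2–B4, B4–B5, B2–B6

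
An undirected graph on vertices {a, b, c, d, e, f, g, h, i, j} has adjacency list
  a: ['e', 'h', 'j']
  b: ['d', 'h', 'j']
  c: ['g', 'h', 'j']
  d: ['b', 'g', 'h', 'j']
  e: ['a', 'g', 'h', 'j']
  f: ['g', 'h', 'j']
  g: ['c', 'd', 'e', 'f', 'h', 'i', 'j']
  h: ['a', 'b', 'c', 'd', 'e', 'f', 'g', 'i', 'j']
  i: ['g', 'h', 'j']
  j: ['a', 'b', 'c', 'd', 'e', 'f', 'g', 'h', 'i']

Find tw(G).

3

A width-3 tree decomposition is:
Bags: B1 = {c, g, h, j}  B2 = {d, g, h, j}  B3 = {g, h, i, j}  B4 = {e, g, h, j}  B5 = {b, d, h, j}  B6 = {f, g, h, j}  B7 = {a, e, h, j}
Tree: B1–B2, B1–B3, B3–B4, B2–B5, B2–B6, B4–B7
Every bag has size at most 4, so the width is 4 − 1 = 3 and tw(G) ≤ 3. Conversely, {d, g, h, j} is a clique of size 4, and the vertices of any clique must share a bag in every tree decomposition; so some bag has ≥ 4 vertices and tw(G) ≥ 3. The upper and lower bounds meet at 3, so that is the treewidth.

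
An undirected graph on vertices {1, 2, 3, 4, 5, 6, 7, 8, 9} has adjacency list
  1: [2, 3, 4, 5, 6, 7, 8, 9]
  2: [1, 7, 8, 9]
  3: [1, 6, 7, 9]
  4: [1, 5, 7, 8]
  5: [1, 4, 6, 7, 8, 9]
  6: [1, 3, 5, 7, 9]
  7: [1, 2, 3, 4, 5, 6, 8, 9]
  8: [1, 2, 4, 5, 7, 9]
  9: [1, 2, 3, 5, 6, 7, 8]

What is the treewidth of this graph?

A width-4 tree decomposition is:
Bags: B1 = {1, 4, 5, 7, 8}  B2 = {1, 5, 7, 8, 9}  B3 = {1, 5, 6, 7, 9}  B4 = {1, 2, 7, 8, 9}  B5 = {1, 3, 6, 7, 9}
Tree: B1–B2, B2–B3, B2–B4, B3–B5
Every bag has size at most 5, so the width is 5 − 1 = 4 and tw(G) ≤ 4. On the other hand G contains the 5-clique {1, 2, 7, 8, 9}. A clique must lie in a single bag of any decomposition, so no decomposition can have width below 4. The upper and lower bounds meet at 4, so that is the treewidth.

4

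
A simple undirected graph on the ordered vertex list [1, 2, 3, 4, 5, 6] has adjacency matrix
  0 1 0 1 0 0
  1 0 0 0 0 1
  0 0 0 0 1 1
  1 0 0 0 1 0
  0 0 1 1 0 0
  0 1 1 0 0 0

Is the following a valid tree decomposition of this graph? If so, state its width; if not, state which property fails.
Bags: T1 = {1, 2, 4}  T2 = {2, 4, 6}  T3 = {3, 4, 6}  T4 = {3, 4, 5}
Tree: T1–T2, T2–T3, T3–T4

Vertex coverage: the bags together contain {1, 2, 3, 4, 5, 6}, the full vertex set. Edge coverage: each edge of G has both endpoints in at least one bag. Running intersection: for every vertex, the bags containing it form a connected subtree. All three properties hold, so this is a valid tree decomposition of width max|bag| − 1 = 2, and hence tw(G) ≤ 2.

Yes; width 2.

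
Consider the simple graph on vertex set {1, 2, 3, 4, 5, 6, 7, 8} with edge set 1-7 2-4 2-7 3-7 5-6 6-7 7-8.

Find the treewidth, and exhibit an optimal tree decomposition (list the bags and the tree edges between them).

Treewidth 1.
One such decomposition:
Bags: B1 = {6, 7}  B2 = {3, 7}  B3 = {5, 6}  B4 = {1, 7}  B5 = {2, 7}  B6 = {7, 8}  B7 = {2, 4}
Tree: B1–B2, B1–B3, B2–B4, B4–B5, B1–B6, B5–B7

Every bag has size at most 2, so the width is 2 − 1 = 1 and tw(G) ≤ 1. Since G has at least one edge (e.g. 7–6), it is not an edgeless graph, so tw(G) ≥ 1. Combining the bounds, tw(G) = 1.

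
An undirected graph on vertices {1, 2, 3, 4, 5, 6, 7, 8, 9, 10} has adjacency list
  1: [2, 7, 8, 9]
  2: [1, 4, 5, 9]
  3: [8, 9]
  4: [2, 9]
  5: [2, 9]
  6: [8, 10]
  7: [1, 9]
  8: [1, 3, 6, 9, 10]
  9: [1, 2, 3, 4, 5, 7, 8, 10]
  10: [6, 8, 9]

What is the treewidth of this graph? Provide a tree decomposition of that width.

The largest bag has 3 vertices, giving width 2; this decomposition certifies tw(G) ≤ 2. Conversely, {1, 8, 9} is a clique of size 3, and the vertices of any clique must share a bag in every tree decomposition; so some bag has ≥ 3 vertices and tw(G) ≥ 2. Combining the bounds, tw(G) = 2.

Treewidth 2.
One optimal decomposition is:
Bags: B1 = {1, 2, 9}  B2 = {1, 8, 9}  B3 = {1, 7, 9}  B4 = {8, 9, 10}  B5 = {3, 8, 9}  B6 = {6, 8, 10}  B7 = {2, 4, 9}  B8 = {2, 5, 9}
Tree: B1–B2, B1–B3, B2–B4, B4–B5, B4–B6, B1–B7, B7–B8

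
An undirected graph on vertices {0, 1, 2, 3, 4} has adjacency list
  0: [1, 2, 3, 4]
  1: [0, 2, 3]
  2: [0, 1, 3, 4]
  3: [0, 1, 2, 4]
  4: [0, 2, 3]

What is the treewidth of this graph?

A width-3 tree decomposition is:
Bags: B1 = {0, 2, 3, 4}  B2 = {0, 1, 2, 3}
Tree: B1–B2
Every bag has size at most 4, so the width is 4 − 1 = 3 and tw(G) ≤ 3. For the lower bound, the 4 vertices {0, 1, 2, 3} are pairwise adjacent, and any tree decomposition puts a clique entirely inside one bag — forcing width ≥ 3. The upper and lower bounds meet at 3, so that is the treewidth.

3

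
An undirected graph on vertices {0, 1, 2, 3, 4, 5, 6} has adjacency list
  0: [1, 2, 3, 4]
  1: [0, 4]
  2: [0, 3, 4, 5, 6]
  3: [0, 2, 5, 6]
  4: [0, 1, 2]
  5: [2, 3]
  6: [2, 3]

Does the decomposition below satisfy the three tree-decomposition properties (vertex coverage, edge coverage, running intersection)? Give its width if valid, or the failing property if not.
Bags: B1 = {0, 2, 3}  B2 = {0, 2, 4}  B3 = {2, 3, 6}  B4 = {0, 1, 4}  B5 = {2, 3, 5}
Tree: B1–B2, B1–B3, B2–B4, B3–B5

Checking the three conditions: (i) the bags cover all of {0, 1, 2, 3, 4, 5, 6}; (ii) for each edge, some bag contains both endpoints; (iii) the bags containing any fixed vertex form a subtree. All hold, so the decomposition is valid with width 3 − 1 = 2.

Yes; width 2.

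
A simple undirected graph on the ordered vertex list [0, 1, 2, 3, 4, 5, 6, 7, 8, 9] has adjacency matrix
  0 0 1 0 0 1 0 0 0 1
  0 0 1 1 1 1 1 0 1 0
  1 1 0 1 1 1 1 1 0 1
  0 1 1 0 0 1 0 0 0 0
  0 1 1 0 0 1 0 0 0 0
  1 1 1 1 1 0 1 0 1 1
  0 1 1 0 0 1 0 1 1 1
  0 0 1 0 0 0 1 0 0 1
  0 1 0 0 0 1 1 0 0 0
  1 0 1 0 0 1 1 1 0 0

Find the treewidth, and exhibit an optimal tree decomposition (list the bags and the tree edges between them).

Treewidth 3.
Bags: B1 = {1, 2, 5, 6}  B2 = {1, 2, 4, 5}  B3 = {1, 2, 3, 5}  B4 = {2, 5, 6, 9}  B5 = {1, 5, 6, 8}  B6 = {2, 6, 7, 9}  B7 = {0, 2, 5, 9}
Tree: B1–B2, B2–B3, B1–B4, B1–B5, B4–B6, B4–B7

Every bag has size at most 4, so the width is 4 − 1 = 3 and tw(G) ≤ 3. On the other hand G contains the 4-clique {1, 5, 6, 8}. A clique must lie in a single bag of any decomposition, so no decomposition can have width below 3. Hence tw(G) = 3 exactly.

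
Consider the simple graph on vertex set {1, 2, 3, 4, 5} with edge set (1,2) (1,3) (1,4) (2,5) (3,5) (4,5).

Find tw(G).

2

A width-2 tree decomposition is:
Bags: B1 = {1, 3, 5}  B2 = {1, 2, 5}  B3 = {1, 4, 5}
Tree: B1–B2, B2–B3
Each bag holds 3 vertices, so the decomposition has width 2, which upper-bounds the treewidth. The edges 1–3–5–2–1 form a cycle, so G is not a tree and its treewidth is at least 2. The upper and lower bounds meet at 2, so that is the treewidth.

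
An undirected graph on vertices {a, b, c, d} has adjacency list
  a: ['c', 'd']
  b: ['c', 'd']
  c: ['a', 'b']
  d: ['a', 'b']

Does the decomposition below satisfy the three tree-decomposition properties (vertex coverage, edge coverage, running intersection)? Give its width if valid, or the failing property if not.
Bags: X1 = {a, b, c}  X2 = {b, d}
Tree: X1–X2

A tree decomposition must satisfy three properties: every vertex lies in some bag; for every edge, both endpoints lie together in some bag; and for every vertex, the bags containing it form a connected subtree. Here edge (a,d) lies in no bag, so the decomposition is invalid.

No — edge (a,d) lies in no bag.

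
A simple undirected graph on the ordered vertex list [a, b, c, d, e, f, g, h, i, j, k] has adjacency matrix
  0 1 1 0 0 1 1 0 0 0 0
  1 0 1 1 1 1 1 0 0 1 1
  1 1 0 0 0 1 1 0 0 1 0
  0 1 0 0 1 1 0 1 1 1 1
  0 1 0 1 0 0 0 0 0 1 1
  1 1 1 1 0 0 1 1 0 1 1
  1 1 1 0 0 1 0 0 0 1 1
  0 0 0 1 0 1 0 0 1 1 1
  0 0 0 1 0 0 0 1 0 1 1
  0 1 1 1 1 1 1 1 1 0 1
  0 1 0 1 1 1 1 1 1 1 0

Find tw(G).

4

A width-4 tree decomposition is:
Bags: B1 = {b, f, g, j, k}  B2 = {b, c, f, g, j}  B3 = {b, d, f, j, k}  B4 = {a, b, c, f, g}  B5 = {b, d, e, j, k}  B6 = {d, f, h, j, k}  B7 = {d, h, i, j, k}
Tree: B1–B2, B1–B3, B2–B4, B3–B5, B3–B6, B6–B7
The largest bag has 5 vertices, giving width 4; this decomposition certifies tw(G) ≤ 4. For the lower bound, the 5 vertices {b, c, f, g, j} are pairwise adjacent, and any tree decomposition puts a clique entirely inside one bag — forcing width ≥ 4. Therefore the treewidth is 4.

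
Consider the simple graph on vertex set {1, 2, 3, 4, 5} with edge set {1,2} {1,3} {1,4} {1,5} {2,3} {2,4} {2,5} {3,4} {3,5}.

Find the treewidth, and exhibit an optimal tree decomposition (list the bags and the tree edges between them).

Treewidth 3.
Bags: B1 = {1, 2, 3, 4}  B2 = {1, 2, 3, 5}
Tree: B1–B2

Each bag holds 4 vertices, so the decomposition has width 3, which upper-bounds the treewidth. On the other hand G contains the 4-clique {1, 2, 3, 4}. A clique must lie in a single bag of any decomposition, so no decomposition can have width below 3. The upper and lower bounds meet at 3, so that is the treewidth.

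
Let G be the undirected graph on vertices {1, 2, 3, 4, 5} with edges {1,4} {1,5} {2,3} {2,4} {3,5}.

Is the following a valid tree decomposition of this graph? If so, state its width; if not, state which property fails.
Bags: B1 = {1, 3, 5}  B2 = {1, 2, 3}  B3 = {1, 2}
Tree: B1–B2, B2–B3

A tree decomposition must satisfy three properties: every vertex lies in some bag; for every edge, both endpoints lie together in some bag; and for every vertex, the bags containing it form a connected subtree. Here vertex 4 appears in no bag, so the decomposition is invalid.

No — vertex 4 appears in no bag.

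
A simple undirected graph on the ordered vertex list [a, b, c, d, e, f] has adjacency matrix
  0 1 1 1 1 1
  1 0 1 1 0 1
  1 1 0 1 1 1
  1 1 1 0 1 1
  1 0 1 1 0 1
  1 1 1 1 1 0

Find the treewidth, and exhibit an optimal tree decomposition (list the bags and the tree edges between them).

The largest bag has 5 vertices, giving width 4; this decomposition certifies tw(G) ≤ 4. For the lower bound, the 5 vertices {a, c, d, e, f} are pairwise adjacent, and any tree decomposition puts a clique entirely inside one bag — forcing width ≥ 4. Therefore the treewidth is 4.

Treewidth 4.
One such decomposition:
Bags: B1 = {a, b, c, d, f}  B2 = {a, c, d, e, f}
Tree: B1–B2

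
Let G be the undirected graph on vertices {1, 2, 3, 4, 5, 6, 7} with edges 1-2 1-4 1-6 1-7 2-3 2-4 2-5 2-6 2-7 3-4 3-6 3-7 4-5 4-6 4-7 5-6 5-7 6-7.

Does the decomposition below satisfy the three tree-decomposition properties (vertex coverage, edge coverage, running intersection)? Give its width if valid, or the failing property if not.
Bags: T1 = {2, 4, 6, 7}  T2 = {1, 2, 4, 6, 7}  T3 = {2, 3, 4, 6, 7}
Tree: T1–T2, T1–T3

No — vertex 5 appears in no bag.

A tree decomposition must satisfy three properties: every vertex lies in some bag; for every edge, both endpoints lie together in some bag; and for every vertex, the bags containing it form a connected subtree. Here vertex 5 appears in no bag, so the decomposition is invalid.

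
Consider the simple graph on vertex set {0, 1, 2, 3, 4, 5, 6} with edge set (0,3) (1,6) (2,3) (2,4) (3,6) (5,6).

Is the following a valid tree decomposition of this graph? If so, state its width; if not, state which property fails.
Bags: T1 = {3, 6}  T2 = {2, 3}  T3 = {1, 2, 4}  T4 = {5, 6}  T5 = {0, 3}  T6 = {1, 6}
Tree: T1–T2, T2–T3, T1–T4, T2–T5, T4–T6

No — bags containing vertex 1 are not connected in the tree.

A tree decomposition must satisfy three properties: every vertex lies in some bag; for every edge, both endpoints lie together in some bag; and for every vertex, the bags containing it form a connected subtree. Here bags containing vertex 1 are not connected in the tree, so the decomposition is invalid.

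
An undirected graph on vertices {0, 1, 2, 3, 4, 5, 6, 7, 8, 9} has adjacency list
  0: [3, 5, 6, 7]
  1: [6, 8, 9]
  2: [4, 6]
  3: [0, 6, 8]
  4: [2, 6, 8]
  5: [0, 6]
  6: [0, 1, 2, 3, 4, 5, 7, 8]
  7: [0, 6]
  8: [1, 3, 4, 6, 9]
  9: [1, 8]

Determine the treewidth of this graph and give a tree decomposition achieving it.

Treewidth 2.
Bags: B1 = {1, 8, 9}  B2 = {1, 6, 8}  B3 = {3, 6, 8}  B4 = {0, 3, 6}  B5 = {4, 6, 8}  B6 = {2, 4, 6}  B7 = {0, 5, 6}  B8 = {0, 6, 7}
Tree: B1–B2, B2–B3, B3–B4, B2–B5, B5–B6, B4–B7, B4–B8

Every bag has size at most 3, so the width is 3 − 1 = 2 and tw(G) ≤ 2. On the other hand G contains the 3-clique {1, 8, 9}. A clique must lie in a single bag of any decomposition, so no decomposition can have width below 2. The upper and lower bounds meet at 2, so that is the treewidth.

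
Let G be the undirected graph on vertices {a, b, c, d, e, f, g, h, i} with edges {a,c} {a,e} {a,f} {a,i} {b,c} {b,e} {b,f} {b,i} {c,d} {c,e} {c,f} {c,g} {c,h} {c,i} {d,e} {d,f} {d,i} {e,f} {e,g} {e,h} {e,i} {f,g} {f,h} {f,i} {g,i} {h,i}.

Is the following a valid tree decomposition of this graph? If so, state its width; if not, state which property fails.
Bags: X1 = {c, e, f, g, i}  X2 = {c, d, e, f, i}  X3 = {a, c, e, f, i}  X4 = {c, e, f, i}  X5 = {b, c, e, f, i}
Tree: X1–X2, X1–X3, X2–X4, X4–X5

A tree decomposition must satisfy three properties: every vertex lies in some bag; for every edge, both endpoints lie together in some bag; and for every vertex, the bags containing it form a connected subtree. Here vertex h appears in no bag, so the decomposition is invalid.

No — vertex h appears in no bag.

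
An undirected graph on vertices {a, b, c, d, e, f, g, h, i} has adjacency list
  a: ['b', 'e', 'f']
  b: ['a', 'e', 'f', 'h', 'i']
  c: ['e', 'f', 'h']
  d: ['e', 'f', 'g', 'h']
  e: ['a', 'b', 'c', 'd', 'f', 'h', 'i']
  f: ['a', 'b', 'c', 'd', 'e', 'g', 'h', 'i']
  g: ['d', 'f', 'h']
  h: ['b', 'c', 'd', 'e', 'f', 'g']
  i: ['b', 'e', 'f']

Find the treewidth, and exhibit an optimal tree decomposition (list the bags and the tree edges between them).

Treewidth 3.
Bags: B1 = {d, e, f, h}  B2 = {b, e, f, h}  B3 = {b, e, f, i}  B4 = {c, e, f, h}  B5 = {d, f, g, h}  B6 = {a, b, e, f}
Tree: B1–B2, B2–B3, B2–B4, B1–B5, B3–B6

The largest bag has 4 vertices, giving width 3; this decomposition certifies tw(G) ≤ 3. For the lower bound, the 4 vertices {d, f, g, h} are pairwise adjacent, and any tree decomposition puts a clique entirely inside one bag — forcing width ≥ 3. Therefore the treewidth is 3.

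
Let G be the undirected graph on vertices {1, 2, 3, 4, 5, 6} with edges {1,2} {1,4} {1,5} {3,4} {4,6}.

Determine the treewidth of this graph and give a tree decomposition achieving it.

The largest bag has 2 vertices, giving width 1; this decomposition certifies tw(G) ≤ 1. G has an edge, so its treewidth is at least 1. Therefore the treewidth is 1.

Treewidth 1.
One optimal decomposition is:
Bags: B1 = {1, 4}  B2 = {1, 5}  B3 = {1, 2}  B4 = {4, 6}  B5 = {3, 4}
Tree: B1–B2, B1–B3, B1–B4, B1–B5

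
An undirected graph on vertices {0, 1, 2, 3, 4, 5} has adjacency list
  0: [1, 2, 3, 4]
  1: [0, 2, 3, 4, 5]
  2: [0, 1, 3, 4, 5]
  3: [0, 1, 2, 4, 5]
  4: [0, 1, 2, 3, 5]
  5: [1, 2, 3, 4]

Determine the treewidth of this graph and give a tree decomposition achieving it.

Each bag holds 5 vertices, so the decomposition has width 4, which upper-bounds the treewidth. Conversely, {0, 1, 2, 3, 4} is a clique of size 5, and the vertices of any clique must share a bag in every tree decomposition; so some bag has ≥ 5 vertices and tw(G) ≥ 4. Therefore the treewidth is 4.

Treewidth 4.
Bags: B1 = {1, 2, 3, 4, 5}  B2 = {0, 1, 2, 3, 4}
Tree: B1–B2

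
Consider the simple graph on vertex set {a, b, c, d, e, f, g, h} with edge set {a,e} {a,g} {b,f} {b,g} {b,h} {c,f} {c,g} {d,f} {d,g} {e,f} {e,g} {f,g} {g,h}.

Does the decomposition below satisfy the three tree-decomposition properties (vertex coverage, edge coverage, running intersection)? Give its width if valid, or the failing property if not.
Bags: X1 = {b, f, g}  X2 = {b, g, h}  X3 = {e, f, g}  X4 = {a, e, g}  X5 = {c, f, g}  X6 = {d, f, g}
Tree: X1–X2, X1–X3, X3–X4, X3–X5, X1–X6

Yes; width 2.

Vertex coverage: the bags together contain {a, b, c, d, e, f, g, h}, the full vertex set. Edge coverage: each edge of G has both endpoints in at least one bag. Running intersection: for every vertex, the bags containing it form a connected subtree. All three properties hold, so this is a valid tree decomposition of width max|bag| − 1 = 2, and hence tw(G) ≤ 2.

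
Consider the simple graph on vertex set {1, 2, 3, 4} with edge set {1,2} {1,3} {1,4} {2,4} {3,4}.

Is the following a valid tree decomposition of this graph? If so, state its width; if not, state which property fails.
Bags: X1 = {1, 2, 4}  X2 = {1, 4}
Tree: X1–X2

No — vertex 3 appears in no bag.

A tree decomposition must satisfy three properties: every vertex lies in some bag; for every edge, both endpoints lie together in some bag; and for every vertex, the bags containing it form a connected subtree. Here vertex 3 appears in no bag, so the decomposition is invalid.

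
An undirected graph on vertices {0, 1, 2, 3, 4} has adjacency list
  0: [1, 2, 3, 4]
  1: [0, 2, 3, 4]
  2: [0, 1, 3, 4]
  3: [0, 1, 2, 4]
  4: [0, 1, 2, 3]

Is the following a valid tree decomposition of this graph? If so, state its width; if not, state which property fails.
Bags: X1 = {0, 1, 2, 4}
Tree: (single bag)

No — vertex 3 appears in no bag.

A tree decomposition must satisfy three properties: every vertex lies in some bag; for every edge, both endpoints lie together in some bag; and for every vertex, the bags containing it form a connected subtree. Here vertex 3 appears in no bag, so the decomposition is invalid.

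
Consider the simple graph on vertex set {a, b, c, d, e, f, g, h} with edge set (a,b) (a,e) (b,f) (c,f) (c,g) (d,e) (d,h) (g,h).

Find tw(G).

2

A width-2 tree decomposition is:
Bags: B1 = {c, g, h}  B2 = {c, d, h}  B3 = {c, d, e}  B4 = {a, c, e}  B5 = {a, b, c}  B6 = {b, c, f}
Tree: B1–B2, B2–B3, B3–B4, B4–B5, B5–B6
Each bag holds 3 vertices, so the decomposition has width 2, which upper-bounds the treewidth. For the lower bound, G contains the cycle c–g–h–d–e–a–b–f–c, so G is not a forest; only forests have treewidth ≤ 1, hence tw(G) ≥ 2. Hence tw(G) = 2 exactly.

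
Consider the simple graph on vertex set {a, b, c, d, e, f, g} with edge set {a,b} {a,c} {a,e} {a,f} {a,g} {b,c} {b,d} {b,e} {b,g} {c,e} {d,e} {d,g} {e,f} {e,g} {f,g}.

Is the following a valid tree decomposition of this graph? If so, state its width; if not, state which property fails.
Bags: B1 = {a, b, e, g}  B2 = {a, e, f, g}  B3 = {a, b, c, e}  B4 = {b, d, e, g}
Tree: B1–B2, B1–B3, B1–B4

Yes; width 3.

Vertex coverage: the bags together contain {a, b, c, d, e, f, g}, the full vertex set. Edge coverage: each edge of G has both endpoints in at least one bag. Running intersection: for every vertex, the bags containing it form a connected subtree. All three properties hold, so this is a valid tree decomposition of width max|bag| − 1 = 3, and hence tw(G) ≤ 3.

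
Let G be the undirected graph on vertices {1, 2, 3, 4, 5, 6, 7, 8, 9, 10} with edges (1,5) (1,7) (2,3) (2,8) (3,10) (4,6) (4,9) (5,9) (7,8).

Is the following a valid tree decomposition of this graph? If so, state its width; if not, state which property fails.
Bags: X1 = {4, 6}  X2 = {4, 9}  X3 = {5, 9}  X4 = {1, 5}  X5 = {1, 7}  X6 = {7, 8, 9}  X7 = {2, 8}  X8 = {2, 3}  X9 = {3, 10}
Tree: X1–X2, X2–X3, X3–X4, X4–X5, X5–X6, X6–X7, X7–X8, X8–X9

No — bags containing vertex 9 are not connected in the tree.

A tree decomposition must satisfy three properties: every vertex lies in some bag; for every edge, both endpoints lie together in some bag; and for every vertex, the bags containing it form a connected subtree. Here bags containing vertex 9 are not connected in the tree, so the decomposition is invalid.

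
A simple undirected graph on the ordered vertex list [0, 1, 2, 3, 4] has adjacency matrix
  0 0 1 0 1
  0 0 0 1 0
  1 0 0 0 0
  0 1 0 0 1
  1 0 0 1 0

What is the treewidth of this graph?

1

A width-1 tree decomposition is:
Bags: B1 = {1, 3}  B2 = {3, 4}  B3 = {0, 4}  B4 = {0, 2}
Tree: B1–B2, B2–B3, B3–B4
Every bag has size at most 2, so the width is 2 − 1 = 1 and tw(G) ≤ 1. G has an edge, so its treewidth is at least 1. Combining the bounds, tw(G) = 1.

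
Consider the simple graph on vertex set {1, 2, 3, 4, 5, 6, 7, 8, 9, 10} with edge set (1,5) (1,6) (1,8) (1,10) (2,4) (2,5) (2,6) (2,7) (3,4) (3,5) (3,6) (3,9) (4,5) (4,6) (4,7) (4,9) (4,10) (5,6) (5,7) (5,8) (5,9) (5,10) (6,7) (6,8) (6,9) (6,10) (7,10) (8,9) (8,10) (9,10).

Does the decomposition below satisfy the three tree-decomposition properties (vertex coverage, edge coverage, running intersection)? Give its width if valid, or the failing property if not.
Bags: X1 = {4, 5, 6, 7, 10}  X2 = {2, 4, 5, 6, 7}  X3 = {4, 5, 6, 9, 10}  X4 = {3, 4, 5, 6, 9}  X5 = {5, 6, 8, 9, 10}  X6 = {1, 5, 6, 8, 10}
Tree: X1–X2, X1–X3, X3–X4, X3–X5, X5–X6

Vertex coverage: the bags together contain {1, 2, 3, 4, 5, 6, 7, 8, 9, 10}, the full vertex set. Edge coverage: each edge of G has both endpoints in at least one bag. Running intersection: for every vertex, the bags containing it form a connected subtree. All three properties hold, so this is a valid tree decomposition of width max|bag| − 1 = 4, and hence tw(G) ≤ 4.

Yes; width 4.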